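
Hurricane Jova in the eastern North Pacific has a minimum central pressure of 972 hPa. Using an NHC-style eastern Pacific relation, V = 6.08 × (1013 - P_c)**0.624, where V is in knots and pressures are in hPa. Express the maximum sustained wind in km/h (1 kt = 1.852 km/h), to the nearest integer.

114 km/h

ΔP = 1013 − 972 = 41 hPa.
V ≈ 6.08 × 41^0.624 = 6.08 × 10.148 ≈ 61.699 kt.
61.699 × 1.852 ≈ 114.27 km/h → 114 km/h.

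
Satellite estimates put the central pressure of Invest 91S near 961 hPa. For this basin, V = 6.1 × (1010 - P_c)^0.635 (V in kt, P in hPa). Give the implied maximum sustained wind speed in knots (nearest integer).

72 kt

ΔP = 1010 − 961 = 49 hPa.
49^0.635 ≈ 11.838.
V ≈ 6.1 × 11.838 ≈ 72.2 kt.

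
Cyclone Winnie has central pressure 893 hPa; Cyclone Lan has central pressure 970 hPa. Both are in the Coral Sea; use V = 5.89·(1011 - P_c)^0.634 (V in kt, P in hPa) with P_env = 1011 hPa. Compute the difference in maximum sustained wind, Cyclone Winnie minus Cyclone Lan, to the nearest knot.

Cyclone Winnie: ΔP = 118; V ≈ 5.89 × 118^0.634 ≈ 121.25 kt.
Cyclone Lan: ΔP = 41; V ≈ 5.89 × 41^0.634 ≈ 62.03 kt.
Difference ≈ 121.25 − 62.03 = 59.22 → 59 kt.

59 kt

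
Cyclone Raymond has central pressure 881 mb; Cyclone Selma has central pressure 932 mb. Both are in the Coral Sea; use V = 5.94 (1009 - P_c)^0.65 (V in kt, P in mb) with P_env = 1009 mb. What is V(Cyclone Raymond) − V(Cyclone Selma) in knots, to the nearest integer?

39 kt

Cyclone Raymond: ΔP = 128; V ≈ 5.94 × 128^0.65 ≈ 139.15 kt.
Cyclone Selma: ΔP = 77; V ≈ 5.94 × 77^0.65 ≈ 100.00 kt.
Difference ≈ 139.15 − 100.00 = 39.15 → 39 kt.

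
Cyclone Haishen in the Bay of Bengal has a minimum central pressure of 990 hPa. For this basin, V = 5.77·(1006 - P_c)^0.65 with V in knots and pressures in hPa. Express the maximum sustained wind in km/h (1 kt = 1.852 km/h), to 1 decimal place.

64.8 km/h

ΔP = 1006 − 990 = 16 hPa.
V ≈ 5.77 × 16^0.65 = 5.77 × 6.063 ≈ 34.983 kt.
34.983 × 1.852 ≈ 64.79 km/h → 64.8 km/h.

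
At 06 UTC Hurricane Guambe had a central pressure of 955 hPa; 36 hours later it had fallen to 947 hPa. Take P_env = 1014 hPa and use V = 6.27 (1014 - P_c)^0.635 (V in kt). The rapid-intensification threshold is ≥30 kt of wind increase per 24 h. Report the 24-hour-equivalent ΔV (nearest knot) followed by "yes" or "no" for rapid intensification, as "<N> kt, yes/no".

V₁: ΔP = 59, V ≈ 6.27 × 59^0.635 ≈ 83.51 kt.
V₂: ΔP = 67, V ≈ 6.27 × 67^0.635 ≈ 90.54 kt.
ΔV over 36 h = 7.03 kt → 24 h equivalent = 7.03 × 24/36 ≈ 4.69 kt.
5 kt < 30 kt ⇒ not rapid intensification.

5 kt, no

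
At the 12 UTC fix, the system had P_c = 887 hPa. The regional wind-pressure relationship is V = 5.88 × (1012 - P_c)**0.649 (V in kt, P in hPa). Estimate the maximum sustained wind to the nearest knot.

ΔP = 1012 − 887 = 125 hPa.
125^0.649 ≈ 22.956.
V ≈ 5.88 × 22.956 ≈ 135.0 kt.

135 kt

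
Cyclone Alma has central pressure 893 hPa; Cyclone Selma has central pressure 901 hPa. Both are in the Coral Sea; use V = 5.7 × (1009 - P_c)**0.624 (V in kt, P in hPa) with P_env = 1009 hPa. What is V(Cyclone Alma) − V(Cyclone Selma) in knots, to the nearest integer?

5 kt

Cyclone Alma: ΔP = 116; V ≈ 5.7 × 116^0.624 ≈ 110.69 kt.
Cyclone Selma: ΔP = 108; V ≈ 5.7 × 108^0.624 ≈ 105.86 kt.
Difference ≈ 110.69 − 105.86 = 4.83 → 5 kt.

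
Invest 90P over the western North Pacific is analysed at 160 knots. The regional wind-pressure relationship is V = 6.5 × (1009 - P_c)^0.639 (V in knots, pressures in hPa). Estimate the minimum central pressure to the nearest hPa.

859 hPa

ΔP = (V / 6.5)^(1/0.639) = (160/6.5)^1.565.
160/6.5 = 24.615; 24.615^1.565 ≈ 150.37 hPa.
P_c = 1009 − 150.37 = 858.63 ≈ 859 hPa.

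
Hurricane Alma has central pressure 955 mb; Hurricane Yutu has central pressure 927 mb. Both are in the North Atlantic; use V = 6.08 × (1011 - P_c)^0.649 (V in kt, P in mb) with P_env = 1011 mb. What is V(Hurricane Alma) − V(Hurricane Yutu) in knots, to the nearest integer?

Hurricane Alma: ΔP = 56; V ≈ 6.08 × 56^0.649 ≈ 82.89 kt.
Hurricane Yutu: ΔP = 84; V ≈ 6.08 × 84^0.649 ≈ 107.84 kt.
Difference ≈ 82.89 − 107.84 = -24.95 → -25 kt.

-25 kt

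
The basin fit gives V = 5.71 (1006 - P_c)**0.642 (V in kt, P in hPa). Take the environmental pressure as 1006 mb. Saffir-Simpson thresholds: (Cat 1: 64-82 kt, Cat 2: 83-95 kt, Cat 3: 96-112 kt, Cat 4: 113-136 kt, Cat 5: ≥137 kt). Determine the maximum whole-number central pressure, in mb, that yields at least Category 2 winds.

941 mb

Category 2 begins at V = 83 kt.
Required ΔP = (83/5.71)^(1/0.642) = 14.536^1.558 ≈ 64.66 mb.
P_c ≤ 1006 − 64.66 = 941.34, so the highest integer P_c is 941 mb.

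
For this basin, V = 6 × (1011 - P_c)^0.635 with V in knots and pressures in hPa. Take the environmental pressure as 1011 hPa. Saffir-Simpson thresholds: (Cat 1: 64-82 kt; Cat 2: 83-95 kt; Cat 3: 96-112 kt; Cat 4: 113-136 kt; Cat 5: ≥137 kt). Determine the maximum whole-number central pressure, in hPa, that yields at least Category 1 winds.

Category 1 begins at V = 64 kt.
Required ΔP = (64/6)^(1/0.635) = 10.667^1.575 ≈ 41.59 hPa.
P_c ≤ 1011 − 41.59 = 969.41, so the highest integer P_c is 969 hPa.

969 hPa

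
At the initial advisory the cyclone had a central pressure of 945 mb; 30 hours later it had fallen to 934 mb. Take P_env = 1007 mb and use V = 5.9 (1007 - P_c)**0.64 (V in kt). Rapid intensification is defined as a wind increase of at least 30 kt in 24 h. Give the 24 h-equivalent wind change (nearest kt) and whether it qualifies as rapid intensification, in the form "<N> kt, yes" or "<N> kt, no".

7 kt, no

V₁: ΔP = 62, V ≈ 5.9 × 62^0.64 ≈ 82.79 kt.
V₂: ΔP = 73, V ≈ 5.9 × 73^0.64 ≈ 91.91 kt.
ΔV over 30 h = 9.12 kt → 24 h equivalent = 9.12 × 24/30 ≈ 7.30 kt.
7 kt < 30 kt ⇒ not rapid intensification.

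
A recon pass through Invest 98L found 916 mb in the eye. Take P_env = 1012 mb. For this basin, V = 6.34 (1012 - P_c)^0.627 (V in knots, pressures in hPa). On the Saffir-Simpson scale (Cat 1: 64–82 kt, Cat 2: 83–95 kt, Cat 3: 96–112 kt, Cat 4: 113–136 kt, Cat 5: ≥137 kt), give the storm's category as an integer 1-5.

ΔP = 1012 − 916 = 96 mb.
V ≈ 6.34 × 96^0.627 = 6.34 × 17.49 ≈ 111 kt.
111 kt falls in the Category 3 band.

3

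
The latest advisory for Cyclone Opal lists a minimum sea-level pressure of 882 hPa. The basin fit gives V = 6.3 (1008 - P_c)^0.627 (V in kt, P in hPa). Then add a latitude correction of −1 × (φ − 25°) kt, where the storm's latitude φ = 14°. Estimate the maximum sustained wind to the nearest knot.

142 kt

ΔP = 1008 − 882 = 126 hPa.
126^0.627 ≈ 20.746.
V ≈ 6.3 × 20.746 ≈ 130.7 kt.
Latitude correction: −1 × (14 − 25) = 11 kt.
Corrected V ≈ 141.7 kt → 142 kt.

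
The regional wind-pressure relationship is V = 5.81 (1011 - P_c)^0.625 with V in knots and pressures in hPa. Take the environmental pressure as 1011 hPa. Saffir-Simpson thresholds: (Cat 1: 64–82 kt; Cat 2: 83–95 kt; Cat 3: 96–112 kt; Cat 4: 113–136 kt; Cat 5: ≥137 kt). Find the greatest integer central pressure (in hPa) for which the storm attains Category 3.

Category 3 begins at V = 96 kt.
Required ΔP = (96/5.81)^(1/0.625) = 16.523^1.600 ≈ 88.91 hPa.
P_c ≤ 1011 − 88.91 = 922.09, so the highest integer P_c is 922 hPa.

922 hPa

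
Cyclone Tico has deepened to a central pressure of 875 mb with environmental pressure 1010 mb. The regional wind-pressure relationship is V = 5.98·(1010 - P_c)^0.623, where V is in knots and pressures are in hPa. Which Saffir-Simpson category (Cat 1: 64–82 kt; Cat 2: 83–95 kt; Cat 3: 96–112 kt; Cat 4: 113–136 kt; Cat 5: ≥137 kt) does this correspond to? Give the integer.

ΔP = 1010 − 875 = 135 mb.
V ≈ 5.98 × 135^0.623 = 5.98 × 21.24 ≈ 127 kt.
127 kt falls in the Category 4 band.

4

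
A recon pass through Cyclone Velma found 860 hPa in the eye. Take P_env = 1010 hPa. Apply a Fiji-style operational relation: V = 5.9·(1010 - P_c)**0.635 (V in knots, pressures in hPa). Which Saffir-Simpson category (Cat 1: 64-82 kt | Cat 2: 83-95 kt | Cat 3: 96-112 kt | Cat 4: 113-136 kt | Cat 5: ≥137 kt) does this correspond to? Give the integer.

5

ΔP = 1010 − 860 = 150 hPa.
V ≈ 5.9 × 150^0.635 = 5.9 × 24.09 ≈ 142 kt.
142 kt falls in the Category 5 band.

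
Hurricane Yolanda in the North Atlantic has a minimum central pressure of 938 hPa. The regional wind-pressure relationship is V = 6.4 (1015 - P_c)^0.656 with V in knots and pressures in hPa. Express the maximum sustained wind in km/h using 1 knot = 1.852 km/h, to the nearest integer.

205 km/h

ΔP = 1015 − 938 = 77 hPa.
V ≈ 6.4 × 77^0.656 = 6.4 × 17.280 ≈ 110.591 kt.
110.591 × 1.852 ≈ 204.81 km/h → 205 km/h.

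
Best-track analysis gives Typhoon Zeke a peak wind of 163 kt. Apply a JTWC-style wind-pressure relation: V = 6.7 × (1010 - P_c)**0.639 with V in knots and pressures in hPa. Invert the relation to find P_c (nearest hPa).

862 hPa

ΔP = (V / 6.7)^(1/0.639) = (163/6.7)^1.565.
163/6.7 = 24.328; 24.328^1.565 ≈ 147.64 hPa.
P_c = 1010 − 147.64 = 862.36 ≈ 862 hPa.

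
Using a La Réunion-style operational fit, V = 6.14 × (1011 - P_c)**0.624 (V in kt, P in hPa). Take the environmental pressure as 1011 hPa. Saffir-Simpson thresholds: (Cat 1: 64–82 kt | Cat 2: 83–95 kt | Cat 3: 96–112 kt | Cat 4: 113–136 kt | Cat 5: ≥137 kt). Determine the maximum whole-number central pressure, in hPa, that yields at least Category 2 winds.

Category 2 begins at V = 83 kt.
Required ΔP = (83/6.14)^(1/0.624) = 13.518^1.603 ≈ 64.92 hPa.
P_c ≤ 1011 − 64.92 = 946.08, so the highest integer P_c is 946 hPa.

946 hPa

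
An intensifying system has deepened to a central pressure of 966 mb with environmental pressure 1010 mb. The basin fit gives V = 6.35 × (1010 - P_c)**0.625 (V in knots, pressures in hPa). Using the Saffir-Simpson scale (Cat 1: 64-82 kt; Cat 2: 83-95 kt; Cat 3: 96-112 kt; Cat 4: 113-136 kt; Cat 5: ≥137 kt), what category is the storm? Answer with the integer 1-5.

ΔP = 1010 − 966 = 44 mb.
V ≈ 6.35 × 44^0.625 = 6.35 × 10.65 ≈ 68 kt.
68 kt falls in the Category 1 band.

1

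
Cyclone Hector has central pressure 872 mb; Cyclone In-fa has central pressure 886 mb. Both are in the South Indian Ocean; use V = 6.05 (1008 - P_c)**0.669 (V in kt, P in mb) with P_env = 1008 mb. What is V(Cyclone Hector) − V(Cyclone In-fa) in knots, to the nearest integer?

Cyclone Hector: ΔP = 136; V ≈ 6.05 × 136^0.669 ≈ 161.84 kt.
Cyclone In-fa: ΔP = 122; V ≈ 6.05 × 122^0.669 ≈ 150.50 kt.
Difference ≈ 161.84 − 150.50 = 11.34 → 11 kt.

11 kt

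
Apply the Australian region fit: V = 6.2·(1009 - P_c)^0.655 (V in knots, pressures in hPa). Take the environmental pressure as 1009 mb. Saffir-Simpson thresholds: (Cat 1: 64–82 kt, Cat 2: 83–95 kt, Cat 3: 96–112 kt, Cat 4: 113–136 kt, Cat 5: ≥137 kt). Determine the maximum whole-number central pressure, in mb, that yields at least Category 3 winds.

Category 3 begins at V = 96 kt.
Required ΔP = (96/6.2)^(1/0.655) = 15.484^1.527 ≈ 65.56 mb.
P_c ≤ 1009 − 65.56 = 943.44, so the highest integer P_c is 943 mb.

943 mb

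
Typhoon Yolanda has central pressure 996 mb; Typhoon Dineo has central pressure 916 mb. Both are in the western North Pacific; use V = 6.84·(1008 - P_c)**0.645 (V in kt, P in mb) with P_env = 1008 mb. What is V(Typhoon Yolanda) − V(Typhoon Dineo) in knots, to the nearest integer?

-92 kt

Typhoon Yolanda: ΔP = 12; V ≈ 6.84 × 12^0.645 ≈ 33.97 kt.
Typhoon Dineo: ΔP = 92; V ≈ 6.84 × 92^0.645 ≈ 126.39 kt.
Difference ≈ 33.97 − 126.39 = -92.42 → -92 kt.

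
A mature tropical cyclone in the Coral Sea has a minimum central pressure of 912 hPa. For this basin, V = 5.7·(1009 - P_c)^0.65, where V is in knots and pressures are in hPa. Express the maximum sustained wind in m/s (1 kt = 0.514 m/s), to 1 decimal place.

ΔP = 1009 − 912 = 97 hPa.
V ≈ 5.7 × 97^0.65 = 5.7 × 19.561 ≈ 111.500 kt.
111.500 × 0.514 ≈ 57.31 m/s → 57.3 m/s.

57.3 m/s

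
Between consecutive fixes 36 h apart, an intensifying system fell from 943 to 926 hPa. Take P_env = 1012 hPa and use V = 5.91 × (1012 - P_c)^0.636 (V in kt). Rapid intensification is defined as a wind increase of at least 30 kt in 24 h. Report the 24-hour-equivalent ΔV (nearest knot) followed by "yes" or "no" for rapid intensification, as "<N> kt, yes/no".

V₁: ΔP = 69, V ≈ 5.91 × 69^0.636 ≈ 87.32 kt.
V₂: ΔP = 86, V ≈ 5.91 × 86^0.636 ≈ 100.45 kt.
ΔV over 36 h = 13.13 kt → 24 h equivalent = 13.13 × 24/36 ≈ 8.75 kt.
9 kt < 30 kt ⇒ not rapid intensification.

9 kt, no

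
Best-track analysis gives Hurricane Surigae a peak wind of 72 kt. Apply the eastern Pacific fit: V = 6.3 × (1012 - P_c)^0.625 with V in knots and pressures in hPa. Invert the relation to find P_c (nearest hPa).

963 hPa

ΔP = (V / 6.3)^(1/0.625) = (72/6.3)^1.600.
72/6.3 = 11.429; 11.429^1.600 ≈ 49.29 hPa.
P_c = 1012 − 49.29 = 962.71 ≈ 963 hPa.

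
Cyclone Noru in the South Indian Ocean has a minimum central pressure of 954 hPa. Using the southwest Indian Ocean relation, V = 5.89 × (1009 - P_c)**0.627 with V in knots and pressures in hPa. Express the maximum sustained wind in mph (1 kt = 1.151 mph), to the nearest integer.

ΔP = 1009 − 954 = 55 hPa.
V ≈ 5.89 × 55^0.627 = 5.89 × 12.337 ≈ 72.665 kt.
72.665 × 1.151 ≈ 83.64 mph → 84 mph.

84 mph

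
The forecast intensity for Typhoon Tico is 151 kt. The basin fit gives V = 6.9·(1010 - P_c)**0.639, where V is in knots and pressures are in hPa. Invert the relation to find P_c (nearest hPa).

ΔP = (V / 6.9)^(1/0.639) = (151/6.9)^1.565.
151/6.9 = 21.884; 21.884^1.565 ≈ 125.09 hPa.
P_c = 1010 − 125.09 = 884.91 ≈ 885 hPa.

885 hPa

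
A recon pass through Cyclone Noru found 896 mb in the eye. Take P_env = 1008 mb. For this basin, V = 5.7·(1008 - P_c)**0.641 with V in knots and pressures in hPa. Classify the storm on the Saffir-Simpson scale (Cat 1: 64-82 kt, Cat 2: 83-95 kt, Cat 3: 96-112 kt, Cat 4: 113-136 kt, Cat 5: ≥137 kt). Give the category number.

4

ΔP = 1008 − 896 = 112 mb.
V ≈ 5.7 × 112^0.641 = 5.7 × 20.58 ≈ 117 kt.
117 kt falls in the Category 4 band.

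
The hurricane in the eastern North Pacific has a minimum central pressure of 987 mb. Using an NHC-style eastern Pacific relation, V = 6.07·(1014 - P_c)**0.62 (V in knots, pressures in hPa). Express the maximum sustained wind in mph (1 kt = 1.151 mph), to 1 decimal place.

ΔP = 1014 − 987 = 27 mb.
V ≈ 6.07 × 27^0.62 = 6.07 × 7.717 ≈ 46.842 kt.
46.842 × 1.151 ≈ 53.91 mph → 53.9 mph.

53.9 mph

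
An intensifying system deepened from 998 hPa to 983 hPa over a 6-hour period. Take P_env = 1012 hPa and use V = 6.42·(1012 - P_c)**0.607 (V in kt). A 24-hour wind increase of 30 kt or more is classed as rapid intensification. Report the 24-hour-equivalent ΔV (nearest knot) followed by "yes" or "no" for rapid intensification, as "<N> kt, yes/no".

71 kt, yes

V₁: ΔP = 14, V ≈ 6.42 × 14^0.607 ≈ 31.86 kt.
V₂: ΔP = 29, V ≈ 6.42 × 29^0.607 ≈ 49.57 kt.
ΔV over 6 h = 17.71 kt → 24 h equivalent = 17.71 × 24/6 ≈ 70.84 kt.
71 kt ≥ 30 kt ⇒ rapid intensification.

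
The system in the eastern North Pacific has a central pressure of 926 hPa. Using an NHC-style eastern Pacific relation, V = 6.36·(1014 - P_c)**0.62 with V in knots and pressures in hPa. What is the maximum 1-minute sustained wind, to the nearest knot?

102 kt

ΔP = 1014 − 926 = 88 hPa.
88^0.62 ≈ 16.054.
V ≈ 6.36 × 16.054 ≈ 102.1 kt.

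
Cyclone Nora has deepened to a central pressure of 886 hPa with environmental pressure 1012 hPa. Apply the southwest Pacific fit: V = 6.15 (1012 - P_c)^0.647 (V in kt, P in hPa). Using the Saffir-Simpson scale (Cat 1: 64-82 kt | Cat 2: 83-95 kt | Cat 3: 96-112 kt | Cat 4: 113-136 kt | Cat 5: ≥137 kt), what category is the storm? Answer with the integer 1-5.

5

ΔP = 1012 − 886 = 126 hPa.
V ≈ 6.15 × 126^0.647 = 6.15 × 22.85 ≈ 141 kt.
141 kt falls in the Category 5 band.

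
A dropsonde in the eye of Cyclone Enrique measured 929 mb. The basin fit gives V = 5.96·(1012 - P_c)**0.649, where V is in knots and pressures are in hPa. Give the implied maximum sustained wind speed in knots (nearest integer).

ΔP = 1012 − 929 = 83 mb.
83^0.649 ≈ 17.599.
V ≈ 5.96 × 17.599 ≈ 104.9 kt.

105 kt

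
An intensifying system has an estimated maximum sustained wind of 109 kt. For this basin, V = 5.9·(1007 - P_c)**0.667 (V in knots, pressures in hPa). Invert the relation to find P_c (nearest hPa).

ΔP = (V / 5.9)^(1/0.667) = (109/5.9)^1.499.
109/5.9 = 18.475; 18.475^1.499 ≈ 79.23 hPa.
P_c = 1007 − 79.23 = 927.77 ≈ 928 hPa.

928 hPa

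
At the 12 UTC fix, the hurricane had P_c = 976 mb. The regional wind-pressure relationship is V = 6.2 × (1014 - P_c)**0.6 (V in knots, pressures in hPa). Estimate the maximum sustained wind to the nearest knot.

55 kt

ΔP = 1014 − 976 = 38 mb.
38^0.6 ≈ 8.869.
V ≈ 6.2 × 8.869 ≈ 55.0 kt.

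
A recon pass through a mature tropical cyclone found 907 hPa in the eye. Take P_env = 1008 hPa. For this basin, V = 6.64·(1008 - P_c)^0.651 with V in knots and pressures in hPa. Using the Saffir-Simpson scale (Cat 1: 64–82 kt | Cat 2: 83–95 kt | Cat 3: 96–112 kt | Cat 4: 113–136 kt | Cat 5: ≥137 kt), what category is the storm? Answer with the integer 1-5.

ΔP = 1008 − 907 = 101 hPa.
V ≈ 6.64 × 101^0.651 = 6.64 × 20.17 ≈ 134 kt.
134 kt falls in the Category 4 band.

4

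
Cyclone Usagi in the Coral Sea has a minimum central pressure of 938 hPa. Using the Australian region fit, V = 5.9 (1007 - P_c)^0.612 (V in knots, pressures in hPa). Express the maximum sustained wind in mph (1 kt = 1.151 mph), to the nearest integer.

ΔP = 1007 − 938 = 69 hPa.
V ≈ 5.9 × 69^0.612 = 5.9 × 13.347 ≈ 78.746 kt.
78.746 × 1.151 ≈ 90.64 mph → 91 mph.

91 mph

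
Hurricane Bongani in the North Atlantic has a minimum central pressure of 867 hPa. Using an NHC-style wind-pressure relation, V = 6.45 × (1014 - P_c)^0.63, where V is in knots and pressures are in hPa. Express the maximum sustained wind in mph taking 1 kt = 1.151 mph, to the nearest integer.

ΔP = 1014 − 867 = 147 hPa.
V ≈ 6.45 × 147^0.63 = 6.45 × 23.196 ≈ 149.613 kt.
149.613 × 1.151 ≈ 172.20 mph → 172 mph.

172 mph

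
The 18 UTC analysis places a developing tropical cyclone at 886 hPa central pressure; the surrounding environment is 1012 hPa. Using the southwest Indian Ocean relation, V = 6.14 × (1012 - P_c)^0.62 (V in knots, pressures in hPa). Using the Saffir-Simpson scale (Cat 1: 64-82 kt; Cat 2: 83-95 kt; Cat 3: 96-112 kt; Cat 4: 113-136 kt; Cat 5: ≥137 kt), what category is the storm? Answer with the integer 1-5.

ΔP = 1012 − 886 = 126 hPa.
V ≈ 6.14 × 126^0.62 = 6.14 × 20.06 ≈ 123 kt.
123 kt falls in the Category 4 band.

4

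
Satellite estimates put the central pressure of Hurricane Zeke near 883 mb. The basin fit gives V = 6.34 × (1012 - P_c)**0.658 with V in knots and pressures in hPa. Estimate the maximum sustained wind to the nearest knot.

ΔP = 1012 − 883 = 129 mb.
129^0.658 ≈ 24.478.
V ≈ 6.34 × 24.478 ≈ 155.2 kt.

155 kt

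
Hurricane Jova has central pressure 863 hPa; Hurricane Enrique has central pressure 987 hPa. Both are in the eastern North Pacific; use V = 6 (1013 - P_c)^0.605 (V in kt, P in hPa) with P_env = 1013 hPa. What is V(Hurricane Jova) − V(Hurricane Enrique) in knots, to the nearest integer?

Hurricane Jova: ΔP = 150; V ≈ 6 × 150^0.605 ≈ 124.36 kt.
Hurricane Enrique: ΔP = 26; V ≈ 6 × 26^0.605 ≈ 43.07 kt.
Difference ≈ 124.36 − 43.07 = 81.29 → 81 kt.

81 kt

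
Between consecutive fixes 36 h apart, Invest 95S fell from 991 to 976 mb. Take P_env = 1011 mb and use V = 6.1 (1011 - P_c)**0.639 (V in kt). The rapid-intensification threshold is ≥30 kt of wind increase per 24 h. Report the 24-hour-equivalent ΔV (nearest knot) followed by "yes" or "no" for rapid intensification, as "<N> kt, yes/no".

12 kt, no

V₁: ΔP = 20, V ≈ 6.1 × 20^0.639 ≈ 41.37 kt.
V₂: ΔP = 35, V ≈ 6.1 × 35^0.639 ≈ 59.15 kt.
ΔV over 36 h = 17.78 kt → 24 h equivalent = 17.78 × 24/36 ≈ 11.85 kt.
12 kt < 30 kt ⇒ not rapid intensification.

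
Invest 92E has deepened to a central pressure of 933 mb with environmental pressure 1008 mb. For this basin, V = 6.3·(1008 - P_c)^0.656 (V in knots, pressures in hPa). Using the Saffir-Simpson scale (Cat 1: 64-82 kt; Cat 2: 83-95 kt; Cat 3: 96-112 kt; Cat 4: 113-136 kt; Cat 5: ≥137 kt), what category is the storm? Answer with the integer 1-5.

ΔP = 1008 − 933 = 75 mb.
V ≈ 6.3 × 75^0.656 = 6.3 × 16.98 ≈ 107 kt.
107 kt falls in the Category 3 band.

3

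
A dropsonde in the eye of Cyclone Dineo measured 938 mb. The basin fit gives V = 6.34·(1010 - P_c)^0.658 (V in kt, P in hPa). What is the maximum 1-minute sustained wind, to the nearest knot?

106 kt

ΔP = 1010 − 938 = 72 mb.
72^0.658 ≈ 16.677.
V ≈ 6.34 × 16.677 ≈ 105.7 kt.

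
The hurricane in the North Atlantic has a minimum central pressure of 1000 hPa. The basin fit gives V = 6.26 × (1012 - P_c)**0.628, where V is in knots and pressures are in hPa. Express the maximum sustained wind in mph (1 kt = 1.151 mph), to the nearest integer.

ΔP = 1012 − 1000 = 12 hPa.
V ≈ 6.26 × 12^0.628 = 6.26 × 4.761 ≈ 29.806 kt.
29.806 × 1.151 ≈ 34.31 mph → 34 mph.

34 mph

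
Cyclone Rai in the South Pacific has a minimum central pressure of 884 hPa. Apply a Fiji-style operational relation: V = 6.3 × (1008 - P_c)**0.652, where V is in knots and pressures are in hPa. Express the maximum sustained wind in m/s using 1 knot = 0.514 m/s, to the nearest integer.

ΔP = 1008 − 884 = 124 hPa.
V ≈ 6.3 × 124^0.652 = 6.3 × 23.169 ≈ 145.966 kt.
145.966 × 0.514 ≈ 75.03 m/s → 75 m/s.

75 m/s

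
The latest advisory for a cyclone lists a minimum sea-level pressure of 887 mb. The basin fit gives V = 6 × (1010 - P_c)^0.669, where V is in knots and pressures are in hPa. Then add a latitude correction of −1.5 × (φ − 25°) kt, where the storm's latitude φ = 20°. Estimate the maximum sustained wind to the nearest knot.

ΔP = 1010 − 887 = 123 mb.
123^0.669 ≈ 25.012.
V ≈ 6 × 25.012 ≈ 150.1 kt.
Latitude correction: −1.5 × (20 − 25) = 7.5 kt.
Corrected V ≈ 157.6 kt → 158 kt.

158 kt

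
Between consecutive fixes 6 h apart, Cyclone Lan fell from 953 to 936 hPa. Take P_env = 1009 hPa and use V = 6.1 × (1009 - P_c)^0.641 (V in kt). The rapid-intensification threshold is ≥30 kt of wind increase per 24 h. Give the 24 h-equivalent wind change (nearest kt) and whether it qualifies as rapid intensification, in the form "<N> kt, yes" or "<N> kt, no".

V₁: ΔP = 56, V ≈ 6.1 × 56^0.641 ≈ 80.52 kt.
V₂: ΔP = 73, V ≈ 6.1 × 73^0.641 ≈ 95.44 kt.
ΔV over 6 h = 14.92 kt → 24 h equivalent = 14.92 × 24/6 ≈ 59.68 kt.
60 kt ≥ 30 kt ⇒ rapid intensification.

60 kt, yes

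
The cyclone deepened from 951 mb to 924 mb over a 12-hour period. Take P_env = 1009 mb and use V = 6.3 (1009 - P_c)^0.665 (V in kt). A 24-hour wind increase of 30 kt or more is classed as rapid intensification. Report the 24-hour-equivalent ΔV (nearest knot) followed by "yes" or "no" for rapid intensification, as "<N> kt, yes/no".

V₁: ΔP = 58, V ≈ 6.3 × 58^0.665 ≈ 93.76 kt.
V₂: ΔP = 85, V ≈ 6.3 × 85^0.665 ≈ 120.89 kt.
ΔV over 12 h = 27.13 kt → 24 h equivalent = 27.13 × 24/12 ≈ 54.26 kt.
54 kt ≥ 30 kt ⇒ rapid intensification.

54 kt, yes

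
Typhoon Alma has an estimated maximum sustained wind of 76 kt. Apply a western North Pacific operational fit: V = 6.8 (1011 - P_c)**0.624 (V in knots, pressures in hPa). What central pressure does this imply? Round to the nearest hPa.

963 hPa

ΔP = (V / 6.8)^(1/0.624) = (76/6.8)^1.603.
76/6.8 = 11.176; 11.176^1.603 ≈ 47.86 hPa.
P_c = 1011 − 47.86 = 963.14 ≈ 963 hPa.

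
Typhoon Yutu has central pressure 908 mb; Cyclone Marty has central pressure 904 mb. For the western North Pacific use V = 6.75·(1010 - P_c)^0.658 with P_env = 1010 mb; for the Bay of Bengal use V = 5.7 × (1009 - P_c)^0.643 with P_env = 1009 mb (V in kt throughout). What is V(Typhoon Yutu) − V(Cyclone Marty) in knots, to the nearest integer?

28 kt

Typhoon Yutu: ΔP = 102; V ≈ 6.75 × 102^0.658 ≈ 141.57 kt.
Cyclone Marty: ΔP = 105; V ≈ 5.7 × 105^0.643 ≈ 113.63 kt.
Difference ≈ 141.57 − 113.63 = 27.94 → 28 kt.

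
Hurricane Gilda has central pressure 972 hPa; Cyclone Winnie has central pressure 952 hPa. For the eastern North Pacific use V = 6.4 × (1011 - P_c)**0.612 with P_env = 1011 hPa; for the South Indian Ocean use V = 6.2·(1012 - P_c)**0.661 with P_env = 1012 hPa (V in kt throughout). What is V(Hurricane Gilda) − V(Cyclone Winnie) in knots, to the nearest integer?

Hurricane Gilda: ΔP = 39; V ≈ 6.4 × 39^0.612 ≈ 60.24 kt.
Cyclone Winnie: ΔP = 60; V ≈ 6.2 × 60^0.661 ≈ 92.84 kt.
Difference ≈ 60.24 − 92.84 = -32.60 → -33 kt.

-33 kt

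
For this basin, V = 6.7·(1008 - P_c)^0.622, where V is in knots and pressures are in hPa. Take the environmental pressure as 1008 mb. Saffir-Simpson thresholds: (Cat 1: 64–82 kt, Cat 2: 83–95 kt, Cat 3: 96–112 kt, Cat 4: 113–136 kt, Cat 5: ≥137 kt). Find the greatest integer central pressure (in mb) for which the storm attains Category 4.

Category 4 begins at V = 113 kt.
Required ΔP = (113/6.7)^(1/0.622) = 16.866^1.608 ≈ 93.90 mb.
P_c ≤ 1008 − 93.90 = 914.10, so the highest integer P_c is 914 mb.

914 mb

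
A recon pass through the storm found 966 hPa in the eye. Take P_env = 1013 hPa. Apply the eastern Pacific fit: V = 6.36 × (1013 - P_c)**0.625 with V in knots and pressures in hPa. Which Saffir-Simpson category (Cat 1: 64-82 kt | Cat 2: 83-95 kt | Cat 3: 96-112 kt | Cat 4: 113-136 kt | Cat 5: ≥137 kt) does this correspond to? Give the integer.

ΔP = 1013 − 966 = 47 hPa.
V ≈ 6.36 × 47^0.625 = 6.36 × 11.09 ≈ 71 kt.
71 kt falls in the Category 1 band.

1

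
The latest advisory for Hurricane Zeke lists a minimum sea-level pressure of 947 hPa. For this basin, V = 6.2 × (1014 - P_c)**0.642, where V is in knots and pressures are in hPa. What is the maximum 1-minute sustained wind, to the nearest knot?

ΔP = 1014 − 947 = 67 hPa.
67^0.642 ≈ 14.871.
V ≈ 6.2 × 14.871 ≈ 92.2 kt.

92 kt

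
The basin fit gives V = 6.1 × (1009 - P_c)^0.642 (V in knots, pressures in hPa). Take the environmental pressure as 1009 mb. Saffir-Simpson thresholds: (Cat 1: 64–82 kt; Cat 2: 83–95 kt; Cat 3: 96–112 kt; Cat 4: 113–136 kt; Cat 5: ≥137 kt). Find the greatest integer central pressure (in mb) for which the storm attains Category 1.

Category 1 begins at V = 64 kt.
Required ΔP = (64/6.1)^(1/0.642) = 10.492^1.558 ≈ 38.91 mb.
P_c ≤ 1009 − 38.91 = 970.09, so the highest integer P_c is 970 mb.

970 mb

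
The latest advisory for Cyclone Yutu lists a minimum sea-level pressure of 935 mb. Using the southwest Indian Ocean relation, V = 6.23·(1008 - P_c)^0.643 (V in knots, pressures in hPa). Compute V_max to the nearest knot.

ΔP = 1008 − 935 = 73 mb.
73^0.643 ≈ 15.780.
V ≈ 6.23 × 15.780 ≈ 98.3 kt.

98 kt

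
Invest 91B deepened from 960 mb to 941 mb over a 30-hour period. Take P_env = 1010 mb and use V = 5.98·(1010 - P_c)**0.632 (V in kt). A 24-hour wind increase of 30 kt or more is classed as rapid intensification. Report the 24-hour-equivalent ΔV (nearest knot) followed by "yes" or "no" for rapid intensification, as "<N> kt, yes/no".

13 kt, no

V₁: ΔP = 50, V ≈ 5.98 × 50^0.632 ≈ 70.87 kt.
V₂: ΔP = 69, V ≈ 5.98 × 69^0.632 ≈ 86.87 kt.
ΔV over 30 h = 16.00 kt → 24 h equivalent = 16.00 × 24/30 ≈ 12.80 kt.
13 kt < 30 kt ⇒ not rapid intensification.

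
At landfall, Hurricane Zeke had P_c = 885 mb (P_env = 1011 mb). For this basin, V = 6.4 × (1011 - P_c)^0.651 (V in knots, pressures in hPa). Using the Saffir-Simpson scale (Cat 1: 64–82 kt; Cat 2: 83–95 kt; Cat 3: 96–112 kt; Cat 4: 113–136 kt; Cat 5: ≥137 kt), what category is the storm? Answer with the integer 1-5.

ΔP = 1011 − 885 = 126 mb.
V ≈ 6.4 × 126^0.651 = 6.4 × 23.30 ≈ 149 kt.
149 kt falls in the Category 5 band.

5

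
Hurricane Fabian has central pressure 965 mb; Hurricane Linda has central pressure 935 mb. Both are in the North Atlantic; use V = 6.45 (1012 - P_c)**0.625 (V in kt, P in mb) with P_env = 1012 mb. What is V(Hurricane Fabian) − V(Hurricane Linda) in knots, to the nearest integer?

-26 kt

Hurricane Fabian: ΔP = 47; V ≈ 6.45 × 47^0.625 ≈ 71.55 kt.
Hurricane Linda: ΔP = 77; V ≈ 6.45 × 77^0.625 ≈ 97.41 kt.
Difference ≈ 71.55 − 97.41 = -25.86 → -26 kt.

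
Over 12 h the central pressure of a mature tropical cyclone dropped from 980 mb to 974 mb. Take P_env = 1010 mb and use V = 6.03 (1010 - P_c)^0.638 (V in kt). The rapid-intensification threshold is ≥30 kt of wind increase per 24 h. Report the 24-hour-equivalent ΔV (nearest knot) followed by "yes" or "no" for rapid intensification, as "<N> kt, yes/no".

V₁: ΔP = 30, V ≈ 6.03 × 30^0.638 ≈ 52.81 kt.
V₂: ΔP = 36, V ≈ 6.03 × 36^0.638 ≈ 59.33 kt.
ΔV over 12 h = 6.52 kt → 24 h equivalent = 6.52 × 24/12 ≈ 13.04 kt.
13 kt < 30 kt ⇒ not rapid intensification.

13 kt, no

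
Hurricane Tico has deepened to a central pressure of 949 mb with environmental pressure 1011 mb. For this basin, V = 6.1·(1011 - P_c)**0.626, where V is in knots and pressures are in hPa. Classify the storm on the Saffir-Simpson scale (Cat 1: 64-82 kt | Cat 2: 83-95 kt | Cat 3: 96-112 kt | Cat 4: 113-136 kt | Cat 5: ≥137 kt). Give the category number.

1

ΔP = 1011 − 949 = 62 mb.
V ≈ 6.1 × 62^0.626 = 6.1 × 13.24 ≈ 81 kt.
81 kt falls in the Category 1 band.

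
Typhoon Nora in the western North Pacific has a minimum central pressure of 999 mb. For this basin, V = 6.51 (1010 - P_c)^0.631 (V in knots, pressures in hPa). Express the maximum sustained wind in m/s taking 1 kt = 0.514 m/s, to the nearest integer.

ΔP = 1010 − 999 = 11 mb.
V ≈ 6.51 × 11^0.631 = 6.51 × 4.541 ≈ 29.560 kt.
29.560 × 0.514 ≈ 15.19 m/s → 15 m/s.

15 m/s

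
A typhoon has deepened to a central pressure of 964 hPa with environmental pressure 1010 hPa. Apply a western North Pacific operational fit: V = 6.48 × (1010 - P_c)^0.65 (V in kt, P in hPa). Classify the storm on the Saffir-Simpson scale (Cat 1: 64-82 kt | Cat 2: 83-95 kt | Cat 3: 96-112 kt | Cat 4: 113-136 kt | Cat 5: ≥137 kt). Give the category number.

1

ΔP = 1010 − 964 = 46 hPa.
V ≈ 6.48 × 46^0.65 = 6.48 × 12.04 ≈ 78 kt.
78 kt falls in the Category 1 band.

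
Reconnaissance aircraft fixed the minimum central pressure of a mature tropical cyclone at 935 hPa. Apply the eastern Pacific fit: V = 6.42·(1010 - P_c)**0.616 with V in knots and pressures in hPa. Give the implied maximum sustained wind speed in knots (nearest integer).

92 kt

ΔP = 1010 − 935 = 75 hPa.
75^0.616 ≈ 14.290.
V ≈ 6.42 × 14.290 ≈ 91.7 kt.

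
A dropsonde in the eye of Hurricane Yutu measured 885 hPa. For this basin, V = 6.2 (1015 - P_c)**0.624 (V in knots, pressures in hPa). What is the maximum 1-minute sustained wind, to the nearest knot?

ΔP = 1015 − 885 = 130 hPa.
130^0.624 ≈ 20.850.
V ≈ 6.2 × 20.850 ≈ 129.3 kt.

129 kt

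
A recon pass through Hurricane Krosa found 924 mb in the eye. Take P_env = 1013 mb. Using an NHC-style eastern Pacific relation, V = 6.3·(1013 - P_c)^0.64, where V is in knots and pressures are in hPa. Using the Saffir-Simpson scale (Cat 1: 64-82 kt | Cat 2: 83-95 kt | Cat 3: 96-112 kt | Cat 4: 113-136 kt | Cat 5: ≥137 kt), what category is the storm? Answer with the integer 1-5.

ΔP = 1013 − 924 = 89 mb.
V ≈ 6.3 × 89^0.64 = 6.3 × 17.69 ≈ 111 kt.
111 kt falls in the Category 3 band.

3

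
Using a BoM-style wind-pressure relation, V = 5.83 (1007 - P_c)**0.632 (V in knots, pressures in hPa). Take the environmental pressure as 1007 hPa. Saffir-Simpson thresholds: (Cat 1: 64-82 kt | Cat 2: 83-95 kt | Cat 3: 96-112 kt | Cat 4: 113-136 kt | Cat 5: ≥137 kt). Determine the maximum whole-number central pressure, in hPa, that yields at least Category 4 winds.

898 hPa

Category 4 begins at V = 113 kt.
Required ΔP = (113/5.83)^(1/0.632) = 19.383^1.582 ≈ 108.90 hPa.
P_c ≤ 1007 − 108.90 = 898.10, so the highest integer P_c is 898 hPa.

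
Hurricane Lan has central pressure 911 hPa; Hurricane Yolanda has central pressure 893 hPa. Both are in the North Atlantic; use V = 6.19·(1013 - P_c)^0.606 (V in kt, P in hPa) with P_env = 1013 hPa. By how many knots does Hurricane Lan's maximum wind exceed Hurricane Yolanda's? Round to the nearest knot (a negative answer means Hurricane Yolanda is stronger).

-11 kt

Hurricane Lan: ΔP = 102; V ≈ 6.19 × 102^0.606 ≈ 102.07 kt.
Hurricane Yolanda: ΔP = 120; V ≈ 6.19 × 120^0.606 ≈ 112.64 kt.
Difference ≈ 102.07 − 112.64 = -10.57 → -11 kt.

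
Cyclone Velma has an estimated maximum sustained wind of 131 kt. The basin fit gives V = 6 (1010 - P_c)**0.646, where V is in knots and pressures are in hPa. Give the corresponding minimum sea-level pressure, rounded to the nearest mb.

892 mb

ΔP = (V / 6)^(1/0.646) = (131/6)^1.548.
131/6 = 21.833; 21.833^1.548 ≈ 118.29 mb.
P_c = 1010 − 118.29 = 891.71 ≈ 892 mb.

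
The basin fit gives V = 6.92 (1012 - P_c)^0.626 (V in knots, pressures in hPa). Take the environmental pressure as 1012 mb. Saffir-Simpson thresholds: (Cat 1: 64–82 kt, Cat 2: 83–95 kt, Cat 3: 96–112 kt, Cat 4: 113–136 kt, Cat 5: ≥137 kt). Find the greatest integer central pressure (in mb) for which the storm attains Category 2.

959 mb

Category 2 begins at V = 83 kt.
Required ΔP = (83/6.92)^(1/0.626) = 11.994^1.597 ≈ 52.92 mb.
P_c ≤ 1012 − 52.92 = 959.08, so the highest integer P_c is 959 mb.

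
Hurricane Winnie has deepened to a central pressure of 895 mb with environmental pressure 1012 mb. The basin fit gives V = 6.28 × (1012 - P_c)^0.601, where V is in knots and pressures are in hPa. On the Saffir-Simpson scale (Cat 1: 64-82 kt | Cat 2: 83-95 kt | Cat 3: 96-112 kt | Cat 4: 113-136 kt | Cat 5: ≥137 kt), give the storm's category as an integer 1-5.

ΔP = 1012 − 895 = 117 mb.
V ≈ 6.28 × 117^0.601 = 6.28 × 17.50 ≈ 110 kt.
110 kt falls in the Category 3 band.

3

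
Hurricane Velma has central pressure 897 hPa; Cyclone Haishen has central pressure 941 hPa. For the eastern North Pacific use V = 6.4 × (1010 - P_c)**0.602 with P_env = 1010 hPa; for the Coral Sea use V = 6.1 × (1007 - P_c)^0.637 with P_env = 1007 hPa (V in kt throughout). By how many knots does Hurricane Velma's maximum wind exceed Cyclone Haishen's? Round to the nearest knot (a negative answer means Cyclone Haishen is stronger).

Hurricane Velma: ΔP = 113; V ≈ 6.4 × 113^0.602 ≈ 110.19 kt.
Cyclone Haishen: ΔP = 66; V ≈ 6.1 × 66^0.637 ≈ 87.98 kt.
Difference ≈ 110.19 − 87.98 = 22.21 → 22 kt.

22 kt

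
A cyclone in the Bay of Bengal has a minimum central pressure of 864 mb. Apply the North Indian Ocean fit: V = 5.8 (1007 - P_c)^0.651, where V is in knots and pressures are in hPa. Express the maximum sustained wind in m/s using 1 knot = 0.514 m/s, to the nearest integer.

ΔP = 1007 − 864 = 143 mb.
V ≈ 5.8 × 143^0.651 = 5.8 × 25.300 ≈ 146.741 kt.
146.741 × 0.514 ≈ 75.42 m/s → 75 m/s.

75 m/s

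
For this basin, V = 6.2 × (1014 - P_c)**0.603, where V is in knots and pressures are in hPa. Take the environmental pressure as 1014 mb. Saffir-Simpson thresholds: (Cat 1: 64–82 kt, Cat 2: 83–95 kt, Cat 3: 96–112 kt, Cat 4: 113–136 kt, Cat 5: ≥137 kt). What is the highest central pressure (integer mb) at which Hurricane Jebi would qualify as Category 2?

Category 2 begins at V = 83 kt.
Required ΔP = (83/6.2)^(1/0.603) = 13.387^1.658 ≈ 73.87 mb.
P_c ≤ 1014 − 73.87 = 940.13, so the highest integer P_c is 940 mb.

940 mb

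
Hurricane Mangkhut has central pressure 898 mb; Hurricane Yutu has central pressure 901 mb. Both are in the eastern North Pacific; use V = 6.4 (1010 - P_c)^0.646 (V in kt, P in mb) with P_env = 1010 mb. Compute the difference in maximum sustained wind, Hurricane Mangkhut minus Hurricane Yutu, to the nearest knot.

Hurricane Mangkhut: ΔP = 112; V ≈ 6.4 × 112^0.646 ≈ 134.89 kt.
Hurricane Yutu: ΔP = 109; V ≈ 6.4 × 109^0.646 ≈ 132.54 kt.
Difference ≈ 134.89 − 132.54 = 2.35 → 2 kt.

2 kt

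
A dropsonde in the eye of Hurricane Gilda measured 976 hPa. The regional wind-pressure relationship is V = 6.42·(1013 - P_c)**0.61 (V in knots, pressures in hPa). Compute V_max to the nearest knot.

58 kt

ΔP = 1013 − 976 = 37 hPa.
37^0.61 ≈ 9.049.
V ≈ 6.42 × 9.049 ≈ 58.1 kt.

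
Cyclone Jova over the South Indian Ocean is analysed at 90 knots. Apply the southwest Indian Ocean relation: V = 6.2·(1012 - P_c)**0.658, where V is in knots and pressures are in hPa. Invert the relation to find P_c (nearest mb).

954 mb

ΔP = (V / 6.2)^(1/0.658) = (90/6.2)^1.520.
90/6.2 = 14.516; 14.516^1.520 ≈ 58.31 mb.
P_c = 1012 − 58.31 = 953.69 ≈ 954 mb.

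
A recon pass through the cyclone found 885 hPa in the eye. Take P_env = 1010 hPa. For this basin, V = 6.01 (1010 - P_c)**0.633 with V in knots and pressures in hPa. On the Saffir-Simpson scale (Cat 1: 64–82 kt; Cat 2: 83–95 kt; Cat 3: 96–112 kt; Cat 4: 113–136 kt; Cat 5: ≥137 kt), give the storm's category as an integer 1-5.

ΔP = 1010 − 885 = 125 hPa.
V ≈ 6.01 × 125^0.633 = 6.01 × 21.25 ≈ 128 kt.
128 kt falls in the Category 4 band.

4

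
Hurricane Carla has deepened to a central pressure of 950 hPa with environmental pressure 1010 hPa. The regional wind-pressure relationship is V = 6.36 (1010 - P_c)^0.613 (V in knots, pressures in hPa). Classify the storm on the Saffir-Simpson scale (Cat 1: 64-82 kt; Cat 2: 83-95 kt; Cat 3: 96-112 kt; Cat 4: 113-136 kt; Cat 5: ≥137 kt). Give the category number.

1

ΔP = 1010 − 950 = 60 hPa.
V ≈ 6.36 × 60^0.613 = 6.36 × 12.30 ≈ 78 kt.
78 kt falls in the Category 1 band.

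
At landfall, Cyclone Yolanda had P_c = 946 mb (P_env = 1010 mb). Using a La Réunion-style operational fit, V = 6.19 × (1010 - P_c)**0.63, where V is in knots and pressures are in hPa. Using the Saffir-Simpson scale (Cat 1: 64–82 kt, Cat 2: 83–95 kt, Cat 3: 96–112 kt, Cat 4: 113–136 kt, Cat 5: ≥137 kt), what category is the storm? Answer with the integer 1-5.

2

ΔP = 1010 − 946 = 64 mb.
V ≈ 6.19 × 64^0.63 = 6.19 × 13.74 ≈ 85 kt.
85 kt falls in the Category 2 band.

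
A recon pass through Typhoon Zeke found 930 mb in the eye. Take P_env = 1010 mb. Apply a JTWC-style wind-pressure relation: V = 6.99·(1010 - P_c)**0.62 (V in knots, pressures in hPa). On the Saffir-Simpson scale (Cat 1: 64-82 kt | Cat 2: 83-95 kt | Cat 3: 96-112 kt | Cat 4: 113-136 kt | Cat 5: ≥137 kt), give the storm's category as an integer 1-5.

ΔP = 1010 − 930 = 80 mb.
V ≈ 6.99 × 80^0.62 = 6.99 × 15.13 ≈ 106 kt.
106 kt falls in the Category 3 band.

3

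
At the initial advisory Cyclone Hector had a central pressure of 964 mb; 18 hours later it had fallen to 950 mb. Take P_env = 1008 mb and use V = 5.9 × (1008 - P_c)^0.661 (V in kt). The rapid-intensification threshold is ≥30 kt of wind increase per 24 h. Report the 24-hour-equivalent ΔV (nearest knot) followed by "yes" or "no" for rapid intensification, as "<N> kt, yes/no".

V₁: ΔP = 44, V ≈ 5.9 × 44^0.661 ≈ 71.97 kt.
V₂: ΔP = 58, V ≈ 5.9 × 58^0.661 ≈ 86.39 kt.
ΔV over 18 h = 14.42 kt → 24 h equivalent = 14.42 × 24/18 ≈ 19.23 kt.
19 kt < 30 kt ⇒ not rapid intensification.

19 kt, no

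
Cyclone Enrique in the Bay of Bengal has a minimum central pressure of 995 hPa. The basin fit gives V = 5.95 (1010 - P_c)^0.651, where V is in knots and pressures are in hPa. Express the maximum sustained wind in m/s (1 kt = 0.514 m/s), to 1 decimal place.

17.8 m/s

ΔP = 1010 − 995 = 15 hPa.
V ≈ 5.95 × 15^0.651 = 5.95 × 5.830 ≈ 34.686 kt.
34.686 × 0.514 ≈ 17.83 m/s → 17.8 m/s.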